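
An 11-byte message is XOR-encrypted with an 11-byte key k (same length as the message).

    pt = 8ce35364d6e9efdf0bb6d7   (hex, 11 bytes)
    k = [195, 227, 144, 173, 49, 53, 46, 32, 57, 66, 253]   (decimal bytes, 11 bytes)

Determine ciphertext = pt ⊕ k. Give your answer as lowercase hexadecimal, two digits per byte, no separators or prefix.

8c ^ c3 = 4f
e3 ^ e3 = 00
53 ^ 90 = c3
64 ^ ad = c9
d6 ^ 31 = e7
e9 ^ 35 = dc
ef ^ 2e = c1
df ^ 20 = ff
0b ^ 39 = 32
b6 ^ 42 = f4
d7 ^ fd = 2a

4f00c3c9e7dcc1ff32f42a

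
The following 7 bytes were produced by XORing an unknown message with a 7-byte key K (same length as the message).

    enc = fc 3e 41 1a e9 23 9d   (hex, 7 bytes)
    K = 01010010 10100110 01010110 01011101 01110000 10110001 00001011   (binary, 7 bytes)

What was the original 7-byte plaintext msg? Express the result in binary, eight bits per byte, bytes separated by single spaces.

10101110 10011000 00010111 01000111 10011001 10010010 10010110

byte 0: fc XOR 52 = ae
byte 1: 3e XOR a6 = 98
byte 2: 41 XOR 56 = 17
byte 3: 1a XOR 5d = 47
byte 4: e9 XOR 70 = 99
byte 5: 23 XOR b1 = 92
byte 6: 9d XOR 0b = 96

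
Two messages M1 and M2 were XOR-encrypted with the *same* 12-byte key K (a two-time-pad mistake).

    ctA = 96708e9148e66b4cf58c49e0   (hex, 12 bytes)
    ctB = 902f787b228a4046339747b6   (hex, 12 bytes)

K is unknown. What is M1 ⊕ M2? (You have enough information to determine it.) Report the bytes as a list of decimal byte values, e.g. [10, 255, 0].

[6, 95, 246, 234, 106, 108, 43, 10, 198, 27, 14, 86]

ctA ⊕ ctB = (M1 ⊕ K) ⊕ (M2 ⊕ K) = M1 ⊕ M2 — the shared key cancels under XOR.
96 xor 90 = 06
70 xor 2f = 5f
8e xor 78 = f6
91 xor 7b = ea
48 xor 22 = 6a
e6 xor 8a = 6c
6b xor 40 = 2b
4c xor 46 = 0a
f5 xor 33 = c6
8c xor 97 = 1b
49 xor 47 = 0e
e0 xor b6 = 56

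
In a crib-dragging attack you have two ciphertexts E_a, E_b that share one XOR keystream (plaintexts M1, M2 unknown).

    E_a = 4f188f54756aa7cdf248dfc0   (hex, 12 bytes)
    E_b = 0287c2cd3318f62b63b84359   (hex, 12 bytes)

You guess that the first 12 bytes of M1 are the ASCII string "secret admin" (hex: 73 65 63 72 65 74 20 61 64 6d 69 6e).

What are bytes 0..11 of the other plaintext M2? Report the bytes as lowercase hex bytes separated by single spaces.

First, E_a ⊕ E_b = (M1 ⊕ K) ⊕ (M2 ⊕ K) = M1 ⊕ M2, so the key drops out. Then M2 = (M1 ⊕ M2) ⊕ M1 over the first 12 bytes.
byte 0: (4f ^ 02) ^ 73 = 4d ^ 73 = 3e
byte 1: (18 ^ 87) ^ 65 = 9f ^ 65 = fa
byte 2: (8f ^ c2) ^ 63 = 4d ^ 63 = 2e
byte 3: (54 ^ cd) ^ 72 = 99 ^ 72 = eb
byte 4: (75 ^ 33) ^ 65 = 46 ^ 65 = 23
byte 5: (6a ^ 18) ^ 74 = 72 ^ 74 = 06
byte 6: (a7 ^ f6) ^ 20 = 51 ^ 20 = 71
byte 7: (cd ^ 2b) ^ 61 = e6 ^ 61 = 87
byte 8: (f2 ^ 63) ^ 64 = 91 ^ 64 = f5
byte 9: (48 ^ b8) ^ 6d = f0 ^ 6d = 9d
byte 10: (df ^ 43) ^ 69 = 9c ^ 69 = f5
byte 11: (c0 ^ 59) ^ 6e = 99 ^ 6e = f7

3e fa 2e eb 23 06 71 87 f5 9d f5 f7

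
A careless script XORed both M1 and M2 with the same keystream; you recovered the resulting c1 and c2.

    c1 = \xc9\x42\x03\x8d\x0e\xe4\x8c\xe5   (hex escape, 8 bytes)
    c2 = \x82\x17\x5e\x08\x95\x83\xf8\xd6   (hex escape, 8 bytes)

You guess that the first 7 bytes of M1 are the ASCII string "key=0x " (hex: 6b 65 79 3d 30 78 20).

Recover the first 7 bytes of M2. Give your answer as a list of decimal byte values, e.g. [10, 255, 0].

First, c1 ⊕ c2 = (M1 ⊕ K) ⊕ (M2 ⊕ K) = M1 ⊕ M2, so the key drops out. Then M2 = (M1 ⊕ M2) ⊕ M1 over the first 7 bytes.
byte 0: (c9 ⊕ 82) ⊕ 6b = 4b ⊕ 6b = 20
byte 1: (42 ⊕ 17) ⊕ 65 = 55 ⊕ 65 = 30
byte 2: (03 ⊕ 5e) ⊕ 79 = 5d ⊕ 79 = 24
byte 3: (8d ⊕ 08) ⊕ 3d = 85 ⊕ 3d = b8
byte 4: (0e ⊕ 95) ⊕ 30 = 9b ⊕ 30 = ab
byte 5: (e4 ⊕ 83) ⊕ 78 = 67 ⊕ 78 = 1f
byte 6: (8c ⊕ f8) ⊕ 20 = 74 ⊕ 20 = 54

[32, 48, 36, 184, 171, 31, 84]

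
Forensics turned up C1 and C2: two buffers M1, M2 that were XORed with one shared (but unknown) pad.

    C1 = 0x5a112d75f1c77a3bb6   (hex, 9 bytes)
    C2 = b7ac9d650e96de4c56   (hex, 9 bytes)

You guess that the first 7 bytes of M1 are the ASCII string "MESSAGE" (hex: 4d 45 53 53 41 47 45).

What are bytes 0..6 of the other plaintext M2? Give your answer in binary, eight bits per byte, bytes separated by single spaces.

First, C1 ⊕ C2 = (M1 ⊕ K) ⊕ (M2 ⊕ K) = M1 ⊕ M2, so the key drops out. Then M2 = (M1 ⊕ M2) ⊕ M1 over the first 7 bytes.
byte 0: (5a ^ b7) ^ 4d = ed ^ 4d = a0
byte 1: (11 ^ ac) ^ 45 = bd ^ 45 = f8
byte 2: (2d ^ 9d) ^ 53 = b0 ^ 53 = e3
byte 3: (75 ^ 65) ^ 53 = 10 ^ 53 = 43
byte 4: (f1 ^ 0e) ^ 41 = ff ^ 41 = be
byte 5: (c7 ^ 96) ^ 47 = 51 ^ 47 = 16
byte 6: (7a ^ de) ^ 45 = a4 ^ 45 = e1

10100000 11111000 11100011 01000011 10111110 00010110 11100001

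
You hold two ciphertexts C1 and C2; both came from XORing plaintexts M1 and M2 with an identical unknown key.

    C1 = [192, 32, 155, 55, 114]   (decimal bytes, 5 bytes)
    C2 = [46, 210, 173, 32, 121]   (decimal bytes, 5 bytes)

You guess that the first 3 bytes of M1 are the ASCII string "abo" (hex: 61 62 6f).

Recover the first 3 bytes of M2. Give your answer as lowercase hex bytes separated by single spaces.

First, C1 ⊕ C2 = (M1 ⊕ K) ⊕ (M2 ⊕ K) = M1 ⊕ M2, so the key drops out. Then M2 = (M1 ⊕ M2) ⊕ M1 over the first 3 bytes.
byte 0: (c0 xor 2e) xor 61 = ee xor 61 = 8f
byte 1: (20 xor d2) xor 62 = f2 xor 62 = 90
byte 2: (9b xor ad) xor 6f = 36 xor 6f = 59

8f 90 59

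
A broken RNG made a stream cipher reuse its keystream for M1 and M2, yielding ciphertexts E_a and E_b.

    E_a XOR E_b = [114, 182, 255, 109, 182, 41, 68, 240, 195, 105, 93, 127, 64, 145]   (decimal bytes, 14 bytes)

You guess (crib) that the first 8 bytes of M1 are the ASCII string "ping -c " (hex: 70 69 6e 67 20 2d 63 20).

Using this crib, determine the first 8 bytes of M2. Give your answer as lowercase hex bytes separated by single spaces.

Since E_a ⊕ E_b = M1 ⊕ M2, XORing with the guessed M1 bytes yields the corresponding M2 bytes: M2 = (E_a ⊕ E_b) ⊕ M1.
byte 0: 72 xor 70 = 02
byte 1: b6 xor 69 = df
byte 2: ff xor 6e = 91
byte 3: 6d xor 67 = 0a
byte 4: b6 xor 20 = 96
byte 5: 29 xor 2d = 04
byte 6: 44 xor 63 = 27
byte 7: f0 xor 20 = d0

02 df 91 0a 96 04 27 d0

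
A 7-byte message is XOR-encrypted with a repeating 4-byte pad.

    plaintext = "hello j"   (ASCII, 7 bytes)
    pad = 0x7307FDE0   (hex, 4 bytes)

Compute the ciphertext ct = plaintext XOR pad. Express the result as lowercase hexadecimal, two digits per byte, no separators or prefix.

The 4-byte key repeats, so the effective keystream is 73 07 fd e0 73 07 fd.
byte 0: 68 XOR 73 = 1b
byte 1: 65 XOR 07 = 62
byte 2: 6c XOR fd = 91
byte 3: 6c XOR e0 = 8c
byte 4: 6f XOR 73 = 1c
byte 5: 20 XOR 07 = 27
byte 6: 6a XOR fd = 97

1b62918c1c2797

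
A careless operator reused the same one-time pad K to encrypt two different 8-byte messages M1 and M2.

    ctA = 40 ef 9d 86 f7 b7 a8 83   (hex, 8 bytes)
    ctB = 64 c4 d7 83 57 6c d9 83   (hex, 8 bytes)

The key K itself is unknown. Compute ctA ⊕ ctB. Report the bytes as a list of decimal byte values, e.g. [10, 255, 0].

[36, 43, 74, 5, 160, 219, 113, 0]

ctA ⊕ ctB = (M1 ⊕ K) ⊕ (M2 ⊕ K) = M1 ⊕ M2 — the shared key cancels under XOR.
01000000 ⊕ 01100100 = 00100100
11101111 ⊕ 11000100 = 00101011
10011101 ⊕ 11010111 = 01001010
10000110 ⊕ 10000011 = 00000101
11110111 ⊕ 01010111 = 10100000
10110111 ⊕ 01101100 = 11011011
10101000 ⊕ 11011001 = 01110001
10000011 ⊕ 10000011 = 00000000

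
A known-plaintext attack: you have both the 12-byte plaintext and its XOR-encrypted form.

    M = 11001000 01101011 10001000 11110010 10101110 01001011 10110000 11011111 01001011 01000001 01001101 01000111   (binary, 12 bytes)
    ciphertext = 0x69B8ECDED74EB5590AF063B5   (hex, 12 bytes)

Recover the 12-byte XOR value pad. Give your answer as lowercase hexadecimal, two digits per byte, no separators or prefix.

Since ciphertext = M ⊕ pad, XORing both sides with M gives pad = M ⊕ ciphertext.
c8 XOR 69 = a1
6b XOR b8 = d3
88 XOR ec = 64
f2 XOR de = 2c
ae XOR d7 = 79
4b XOR 4e = 05
b0 XOR b5 = 05
df XOR 59 = 86
4b XOR 0a = 41
41 XOR f0 = b1
4d XOR 63 = 2e
47 XOR b5 = f2

a1d3642c7905058641b12ef2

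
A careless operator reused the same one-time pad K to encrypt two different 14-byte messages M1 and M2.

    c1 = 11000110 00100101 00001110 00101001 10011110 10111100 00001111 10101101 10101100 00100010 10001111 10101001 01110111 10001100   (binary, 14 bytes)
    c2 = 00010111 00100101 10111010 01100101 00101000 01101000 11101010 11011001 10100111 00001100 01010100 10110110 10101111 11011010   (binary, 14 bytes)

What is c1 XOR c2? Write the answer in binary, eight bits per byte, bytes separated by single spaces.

11010001 00000000 10110100 01001100 10110110 11010100 11100101 01110100 00001011 00101110 11011011 00011111 11011000 01010110

c1 ⊕ c2 = (M1 ⊕ K) ⊕ (M2 ⊕ K) = M1 ⊕ M2 — the shared key cancels under XOR.
c6 ^ 17 = d1
25 ^ 25 = 00
0e ^ ba = b4
29 ^ 65 = 4c
9e ^ 28 = b6
bc ^ 68 = d4
0f ^ ea = e5
ad ^ d9 = 74
ac ^ a7 = 0b
22 ^ 0c = 2e
8f ^ 54 = db
a9 ^ b6 = 1f
77 ^ af = d8
8c ^ da = 56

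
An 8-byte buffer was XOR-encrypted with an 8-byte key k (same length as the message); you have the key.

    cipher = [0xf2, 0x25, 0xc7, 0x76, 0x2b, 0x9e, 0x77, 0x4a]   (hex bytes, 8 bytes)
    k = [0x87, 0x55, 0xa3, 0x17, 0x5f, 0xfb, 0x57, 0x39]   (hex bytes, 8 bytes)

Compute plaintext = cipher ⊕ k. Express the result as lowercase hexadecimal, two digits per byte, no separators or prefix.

byte 0: f2 xor 87 = 75
byte 1: 25 xor 55 = 70
byte 2: c7 xor a3 = 64
byte 3: 76 xor 17 = 61
byte 4: 2b xor 5f = 74
byte 5: 9e xor fb = 65
byte 6: 77 xor 57 = 20
byte 7: 4a xor 39 = 73

7570646174652073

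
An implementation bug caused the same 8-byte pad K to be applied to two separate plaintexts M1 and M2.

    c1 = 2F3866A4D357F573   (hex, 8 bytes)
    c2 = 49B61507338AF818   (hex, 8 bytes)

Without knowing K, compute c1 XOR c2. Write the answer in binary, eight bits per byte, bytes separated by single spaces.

c1 ⊕ c2 = (M1 ⊕ K) ⊕ (M2 ⊕ K) = M1 ⊕ M2 — the shared key cancels under XOR.
byte 0: 2f ^ 49 = 66
byte 1: 38 ^ b6 = 8e
byte 2: 66 ^ 15 = 73
byte 3: a4 ^ 07 = a3
byte 4: d3 ^ 33 = e0
byte 5: 57 ^ 8a = dd
byte 6: f5 ^ f8 = 0d
byte 7: 73 ^ 18 = 6b

01100110 10001110 01110011 10100011 11100000 11011101 00001101 01101011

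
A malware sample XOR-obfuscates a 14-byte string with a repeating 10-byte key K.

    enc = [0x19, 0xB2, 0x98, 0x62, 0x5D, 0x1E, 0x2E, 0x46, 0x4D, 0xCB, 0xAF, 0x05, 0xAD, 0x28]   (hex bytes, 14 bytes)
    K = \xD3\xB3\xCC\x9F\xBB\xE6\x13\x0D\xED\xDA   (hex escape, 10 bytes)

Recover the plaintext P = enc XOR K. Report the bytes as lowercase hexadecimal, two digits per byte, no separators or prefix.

ca0154fde6f83d4ba0117cb661b7

The 10-byte key repeats, so the effective keystream is d3 b3 cc 9f bb e6 13 0d ed da d3 b3 cc 9f.
byte 0:  25 ⊕ 211 = 202
byte 1: 178 ⊕ 179 =   1
byte 2: 152 ⊕ 204 =  84
byte 3:  98 ⊕ 159 = 253
byte 4:  93 ⊕ 187 = 230
byte 5:  30 ⊕ 230 = 248
byte 6:  46 ⊕  19 =  61
byte 7:  70 ⊕  13 =  75
byte 8:  77 ⊕ 237 = 160
byte 9: 203 ⊕ 218 =  17
byte 10: 175 ⊕ 211 = 124
byte 11:   5 ⊕ 179 = 182
byte 12: 173 ⊕ 204 =  97
byte 13:  40 ⊕ 159 = 183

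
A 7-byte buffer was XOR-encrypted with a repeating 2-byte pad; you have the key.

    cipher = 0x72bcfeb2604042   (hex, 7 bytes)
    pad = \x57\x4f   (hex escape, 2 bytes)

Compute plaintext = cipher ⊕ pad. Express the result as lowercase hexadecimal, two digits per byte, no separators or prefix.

25f3a9fd370f15

The 2-byte key repeats, so the effective keystream is 57 4f 57 4f 57 4f 57.
byte 0: 01110010 xor 01010111 = 00100101
byte 1: 10111100 xor 01001111 = 11110011
byte 2: 11111110 xor 01010111 = 10101001
byte 3: 10110010 xor 01001111 = 11111101
byte 4: 01100000 xor 01010111 = 00110111
byte 5: 01000000 xor 01001111 = 00001111
byte 6: 01000010 xor 01010111 = 00010101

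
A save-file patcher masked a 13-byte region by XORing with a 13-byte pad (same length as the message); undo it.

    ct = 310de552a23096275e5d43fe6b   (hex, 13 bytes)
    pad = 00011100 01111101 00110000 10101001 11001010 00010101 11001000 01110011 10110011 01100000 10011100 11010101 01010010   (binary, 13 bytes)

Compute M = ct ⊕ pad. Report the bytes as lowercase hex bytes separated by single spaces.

byte 0: 31 xor 1c = 2d
byte 1: 0d xor 7d = 70
byte 2: e5 xor 30 = d5
byte 3: 52 xor a9 = fb
byte 4: a2 xor ca = 68
byte 5: 30 xor 15 = 25
byte 6: 96 xor c8 = 5e
byte 7: 27 xor 73 = 54
byte 8: 5e xor b3 = ed
byte 9: 5d xor 60 = 3d
byte 10: 43 xor 9c = df
byte 11: fe xor d5 = 2b
byte 12: 6b xor 52 = 39

2d 70 d5 fb 68 25 5e 54 ed 3d df 2b 39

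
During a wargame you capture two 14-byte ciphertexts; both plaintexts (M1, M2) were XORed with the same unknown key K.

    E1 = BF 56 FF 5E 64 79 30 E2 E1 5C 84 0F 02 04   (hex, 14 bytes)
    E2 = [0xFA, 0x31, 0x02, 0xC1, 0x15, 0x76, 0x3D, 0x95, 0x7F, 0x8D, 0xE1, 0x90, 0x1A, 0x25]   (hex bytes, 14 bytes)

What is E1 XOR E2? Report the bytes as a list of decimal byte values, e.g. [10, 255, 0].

[69, 103, 253, 159, 113, 15, 13, 119, 158, 209, 101, 159, 24, 33]

E1 ⊕ E2 = (M1 ⊕ K) ⊕ (M2 ⊕ K) = M1 ⊕ M2 — the shared key cancels under XOR.
byte 0: bf ⊕ fa = 45
byte 1: 56 ⊕ 31 = 67
byte 2: ff ⊕ 02 = fd
byte 3: 5e ⊕ c1 = 9f
byte 4: 64 ⊕ 15 = 71
byte 5: 79 ⊕ 76 = 0f
byte 6: 30 ⊕ 3d = 0d
byte 7: e2 ⊕ 95 = 77
byte 8: e1 ⊕ 7f = 9e
byte 9: 5c ⊕ 8d = d1
byte 10: 84 ⊕ e1 = 65
byte 11: 0f ⊕ 90 = 9f
byte 12: 02 ⊕ 1a = 18
byte 13: 04 ⊕ 25 = 21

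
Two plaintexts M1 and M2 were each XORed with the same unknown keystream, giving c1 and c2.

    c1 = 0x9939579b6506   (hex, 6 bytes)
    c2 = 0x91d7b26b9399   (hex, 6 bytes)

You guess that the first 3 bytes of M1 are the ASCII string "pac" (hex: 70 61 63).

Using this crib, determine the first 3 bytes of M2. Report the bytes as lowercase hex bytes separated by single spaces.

First, c1 ⊕ c2 = (M1 ⊕ K) ⊕ (M2 ⊕ K) = M1 ⊕ M2, so the key drops out. Then M2 = (M1 ⊕ M2) ⊕ M1 over the first 3 bytes.
byte 0: (99 ⊕ 91) ⊕ 70 = 08 ⊕ 70 = 78
byte 1: (39 ⊕ d7) ⊕ 61 = ee ⊕ 61 = 8f
byte 2: (57 ⊕ b2) ⊕ 63 = e5 ⊕ 63 = 86

78 8f 86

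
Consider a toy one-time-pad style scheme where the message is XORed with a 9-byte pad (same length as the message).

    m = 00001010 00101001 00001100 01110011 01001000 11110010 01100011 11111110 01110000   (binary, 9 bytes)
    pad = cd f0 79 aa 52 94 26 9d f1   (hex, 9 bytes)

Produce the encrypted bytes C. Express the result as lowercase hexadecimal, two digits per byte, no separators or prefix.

c7d975d91a66456381

byte 0: 0a ⊕ cd = c7
byte 1: 29 ⊕ f0 = d9
byte 2: 0c ⊕ 79 = 75
byte 3: 73 ⊕ aa = d9
byte 4: 48 ⊕ 52 = 1a
byte 5: f2 ⊕ 94 = 66
byte 6: 63 ⊕ 26 = 45
byte 7: fe ⊕ 9d = 63
byte 8: 70 ⊕ f1 = 81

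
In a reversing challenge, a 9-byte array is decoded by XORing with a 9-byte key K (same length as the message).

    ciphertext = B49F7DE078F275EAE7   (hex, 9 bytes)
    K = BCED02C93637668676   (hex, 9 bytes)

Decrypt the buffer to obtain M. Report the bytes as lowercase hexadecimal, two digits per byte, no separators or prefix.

08727f294ec5136c91

XOR is its own inverse, so applying the key byte-wise gives the result directly.
byte 0: b4 ^ bc = 08
byte 1: 9f ^ ed = 72
byte 2: 7d ^ 02 = 7f
byte 3: e0 ^ c9 = 29
byte 4: 78 ^ 36 = 4e
byte 5: f2 ^ 37 = c5
byte 6: 75 ^ 66 = 13
byte 7: ea ^ 86 = 6c
byte 8: e7 ^ 76 = 91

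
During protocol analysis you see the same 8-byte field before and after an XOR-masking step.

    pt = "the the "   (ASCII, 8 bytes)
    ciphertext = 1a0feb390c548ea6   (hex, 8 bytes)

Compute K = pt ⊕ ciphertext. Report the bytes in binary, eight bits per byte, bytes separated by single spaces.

Since ciphertext = pt ⊕ K, XORing both sides with pt gives K = pt ⊕ ciphertext.
byte 0: 01110100 XOR 00011010 = 01101110
byte 1: 01101000 XOR 00001111 = 01100111
byte 2: 01100101 XOR 11101011 = 10001110
byte 3: 00100000 XOR 00111001 = 00011001
byte 4: 01110100 XOR 00001100 = 01111000
byte 5: 01101000 XOR 01010100 = 00111100
byte 6: 01100101 XOR 10001110 = 11101011
byte 7: 00100000 XOR 10100110 = 10000110

01101110 01100111 10001110 00011001 01111000 00111100 11101011 10000110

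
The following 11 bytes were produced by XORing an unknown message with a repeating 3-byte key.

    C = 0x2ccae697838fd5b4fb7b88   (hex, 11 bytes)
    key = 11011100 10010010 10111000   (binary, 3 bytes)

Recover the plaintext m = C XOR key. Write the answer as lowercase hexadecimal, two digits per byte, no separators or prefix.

f0585e4b1137092643a71a

The 3-byte key repeats, so the effective keystream is dc 92 b8 dc 92 b8 dc 92 b8 dc 92.
byte 0: 2c ⊕ dc = f0
byte 1: ca ⊕ 92 = 58
byte 2: e6 ⊕ b8 = 5e
byte 3: 97 ⊕ dc = 4b
byte 4: 83 ⊕ 92 = 11
byte 5: 8f ⊕ b8 = 37
byte 6: d5 ⊕ dc = 09
byte 7: b4 ⊕ 92 = 26
byte 8: fb ⊕ b8 = 43
byte 9: 7b ⊕ dc = a7
byte 10: 88 ⊕ 92 = 1a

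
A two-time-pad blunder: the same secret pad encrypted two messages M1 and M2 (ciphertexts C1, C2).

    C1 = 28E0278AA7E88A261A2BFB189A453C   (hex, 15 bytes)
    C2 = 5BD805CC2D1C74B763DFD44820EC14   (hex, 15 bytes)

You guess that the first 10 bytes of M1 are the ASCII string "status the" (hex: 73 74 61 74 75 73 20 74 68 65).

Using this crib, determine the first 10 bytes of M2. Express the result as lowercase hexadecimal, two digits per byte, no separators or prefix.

004c4332ff87dee51191

First, C1 ⊕ C2 = (M1 ⊕ K) ⊕ (M2 ⊕ K) = M1 ⊕ M2, so the key drops out. Then M2 = (M1 ⊕ M2) ⊕ M1 over the first 10 bytes.
byte 0: (28 XOR 5b) XOR 73 = 73 XOR 73 = 00
byte 1: (e0 XOR d8) XOR 74 = 38 XOR 74 = 4c
byte 2: (27 XOR 05) XOR 61 = 22 XOR 61 = 43
byte 3: (8a XOR cc) XOR 74 = 46 XOR 74 = 32
byte 4: (a7 XOR 2d) XOR 75 = 8a XOR 75 = ff
byte 5: (e8 XOR 1c) XOR 73 = f4 XOR 73 = 87
byte 6: (8a XOR 74) XOR 20 = fe XOR 20 = de
byte 7: (26 XOR b7) XOR 74 = 91 XOR 74 = e5
byte 8: (1a XOR 63) XOR 68 = 79 XOR 68 = 11
byte 9: (2b XOR df) XOR 65 = f4 XOR 65 = 91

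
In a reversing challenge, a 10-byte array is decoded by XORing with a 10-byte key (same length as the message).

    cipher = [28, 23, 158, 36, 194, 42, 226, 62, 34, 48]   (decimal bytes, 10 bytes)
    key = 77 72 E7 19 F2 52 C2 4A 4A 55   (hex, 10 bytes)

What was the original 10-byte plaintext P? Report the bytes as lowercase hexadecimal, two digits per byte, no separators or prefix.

6b65793d307820746865

 28 ⊕ 119 = 107
 23 ⊕ 114 = 101
158 ⊕ 231 = 121
 36 ⊕  25 =  61
194 ⊕ 242 =  48
 42 ⊕  82 = 120
226 ⊕ 194 =  32
 62 ⊕  74 = 116
 34 ⊕  74 = 104
 48 ⊕  85 = 101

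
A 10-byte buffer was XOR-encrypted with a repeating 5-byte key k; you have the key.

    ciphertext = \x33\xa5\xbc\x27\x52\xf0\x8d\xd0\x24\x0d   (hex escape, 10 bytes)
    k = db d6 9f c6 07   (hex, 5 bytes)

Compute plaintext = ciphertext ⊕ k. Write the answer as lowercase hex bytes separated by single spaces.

e8 73 23 e1 55 2b 5b 4f e2 0a

The 5-byte key repeats, so the effective keystream is db d6 9f c6 07 db d6 9f c6 07.
byte 0: 33 XOR db = e8
byte 1: a5 XOR d6 = 73
byte 2: bc XOR 9f = 23
byte 3: 27 XOR c6 = e1
byte 4: 52 XOR 07 = 55
byte 5: f0 XOR db = 2b
byte 6: 8d XOR d6 = 5b
byte 7: d0 XOR 9f = 4f
byte 8: 24 XOR c6 = e2
byte 9: 0d XOR 07 = 0a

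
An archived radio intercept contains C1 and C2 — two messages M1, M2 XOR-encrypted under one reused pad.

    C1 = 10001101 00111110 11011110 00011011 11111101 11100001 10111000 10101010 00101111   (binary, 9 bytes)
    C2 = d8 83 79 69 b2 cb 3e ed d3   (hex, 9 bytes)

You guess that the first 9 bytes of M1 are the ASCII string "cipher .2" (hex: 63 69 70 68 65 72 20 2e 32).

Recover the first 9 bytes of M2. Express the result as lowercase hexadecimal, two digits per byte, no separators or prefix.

First, C1 ⊕ C2 = (M1 ⊕ K) ⊕ (M2 ⊕ K) = M1 ⊕ M2, so the key drops out. Then M2 = (M1 ⊕ M2) ⊕ M1 over the first 9 bytes.
byte 0: (8d xor d8) xor 63 = 55 xor 63 = 36
byte 1: (3e xor 83) xor 69 = bd xor 69 = d4
byte 2: (de xor 79) xor 70 = a7 xor 70 = d7
byte 3: (1b xor 69) xor 68 = 72 xor 68 = 1a
byte 4: (fd xor b2) xor 65 = 4f xor 65 = 2a
byte 5: (e1 xor cb) xor 72 = 2a xor 72 = 58
byte 6: (b8 xor 3e) xor 20 = 86 xor 20 = a6
byte 7: (aa xor ed) xor 2e = 47 xor 2e = 69
byte 8: (2f xor d3) xor 32 = fc xor 32 = ce

36d4d71a2a58a669ce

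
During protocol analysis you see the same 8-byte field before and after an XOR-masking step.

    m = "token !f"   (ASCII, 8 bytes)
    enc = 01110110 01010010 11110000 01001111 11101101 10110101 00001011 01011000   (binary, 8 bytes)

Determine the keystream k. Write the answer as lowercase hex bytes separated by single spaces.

Since enc = m ⊕ k, XORing both sides with m gives k = m ⊕ enc.
byte 0: 116 xor 118 =   2
byte 1: 111 xor  82 =  61
byte 2: 107 xor 240 = 155
byte 3: 101 xor  79 =  42
byte 4: 110 xor 237 = 131
byte 5:  32 xor 181 = 149
byte 6:  33 xor  11 =  42
byte 7: 102 xor  88 =  62

02 3d 9b 2a 83 95 2a 3e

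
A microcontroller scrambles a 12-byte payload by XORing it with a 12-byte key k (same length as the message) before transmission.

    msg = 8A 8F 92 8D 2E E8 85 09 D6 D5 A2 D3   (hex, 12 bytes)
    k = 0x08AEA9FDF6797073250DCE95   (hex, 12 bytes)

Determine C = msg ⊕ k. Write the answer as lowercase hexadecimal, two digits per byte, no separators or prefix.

XOR is its own inverse, so applying the key byte-wise gives the result directly.
byte 0: 138 ^   8 = 130
byte 1: 143 ^ 174 =  33
byte 2: 146 ^ 169 =  59
byte 3: 141 ^ 253 = 112
byte 4:  46 ^ 246 = 216
byte 5: 232 ^ 121 = 145
byte 6: 133 ^ 112 = 245
byte 7:   9 ^ 115 = 122
byte 8: 214 ^  37 = 243
byte 9: 213 ^  13 = 216
byte 10: 162 ^ 206 = 108
byte 11: 211 ^ 149 =  70

82213b70d891f57af3d86c46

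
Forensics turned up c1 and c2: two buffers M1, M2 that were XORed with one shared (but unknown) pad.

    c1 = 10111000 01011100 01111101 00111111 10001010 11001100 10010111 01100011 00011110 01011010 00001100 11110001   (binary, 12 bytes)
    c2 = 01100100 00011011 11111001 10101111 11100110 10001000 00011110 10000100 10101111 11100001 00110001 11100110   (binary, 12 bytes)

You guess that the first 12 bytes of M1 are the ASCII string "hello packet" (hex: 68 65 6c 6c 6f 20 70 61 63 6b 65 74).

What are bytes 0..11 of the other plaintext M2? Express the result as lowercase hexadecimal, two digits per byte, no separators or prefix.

First, c1 ⊕ c2 = (M1 ⊕ K) ⊕ (M2 ⊕ K) = M1 ⊕ M2, so the key drops out. Then M2 = (M1 ⊕ M2) ⊕ M1 over the first 12 bytes.
byte 0: (b8 xor 64) xor 68 = dc xor 68 = b4
byte 1: (5c xor 1b) xor 65 = 47 xor 65 = 22
byte 2: (7d xor f9) xor 6c = 84 xor 6c = e8
byte 3: (3f xor af) xor 6c = 90 xor 6c = fc
byte 4: (8a xor e6) xor 6f = 6c xor 6f = 03
byte 5: (cc xor 88) xor 20 = 44 xor 20 = 64
byte 6: (97 xor 1e) xor 70 = 89 xor 70 = f9
byte 7: (63 xor 84) xor 61 = e7 xor 61 = 86
byte 8: (1e xor af) xor 63 = b1 xor 63 = d2
byte 9: (5a xor e1) xor 6b = bb xor 6b = d0
byte 10: (0c xor 31) xor 65 = 3d xor 65 = 58
byte 11: (f1 xor e6) xor 74 = 17 xor 74 = 63

b422e8fc0364f986d2d05863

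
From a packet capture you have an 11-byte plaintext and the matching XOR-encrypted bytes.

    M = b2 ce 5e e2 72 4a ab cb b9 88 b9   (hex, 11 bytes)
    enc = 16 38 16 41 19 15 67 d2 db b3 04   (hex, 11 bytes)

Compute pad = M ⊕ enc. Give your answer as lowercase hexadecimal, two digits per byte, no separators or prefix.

Since enc = M ⊕ pad, XORing both sides with M gives pad = M ⊕ enc.
b2 ^ 16 = a4
ce ^ 38 = f6
5e ^ 16 = 48
e2 ^ 41 = a3
72 ^ 19 = 6b
4a ^ 15 = 5f
ab ^ 67 = cc
cb ^ d2 = 19
b9 ^ db = 62
88 ^ b3 = 3b
b9 ^ 04 = bd

a4f648a36b5fcc19623bbd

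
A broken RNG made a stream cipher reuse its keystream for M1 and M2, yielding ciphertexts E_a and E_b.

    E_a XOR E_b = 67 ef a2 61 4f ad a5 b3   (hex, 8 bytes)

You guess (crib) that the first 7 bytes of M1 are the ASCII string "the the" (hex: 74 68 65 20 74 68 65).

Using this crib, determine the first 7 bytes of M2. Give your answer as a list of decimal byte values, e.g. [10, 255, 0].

[19, 135, 199, 65, 59, 197, 192]

Since E_a ⊕ E_b = M1 ⊕ M2, XORing with the guessed M1 bytes yields the corresponding M2 bytes: M2 = (E_a ⊕ E_b) ⊕ M1.
67 ^ 74 = 13
ef ^ 68 = 87
a2 ^ 65 = c7
61 ^ 20 = 41
4f ^ 74 = 3b
ad ^ 68 = c5
a5 ^ 65 = c0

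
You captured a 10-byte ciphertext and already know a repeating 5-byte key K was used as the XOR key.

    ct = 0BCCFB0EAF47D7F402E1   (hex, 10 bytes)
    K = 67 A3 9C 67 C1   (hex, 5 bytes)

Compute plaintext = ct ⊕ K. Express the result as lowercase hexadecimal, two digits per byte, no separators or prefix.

The 5-byte key repeats, so the effective keystream is 67 a3 9c 67 c1 67 a3 9c 67 c1.
byte 0: 0b XOR 67 = 6c
byte 1: cc XOR a3 = 6f
byte 2: fb XOR 9c = 67
byte 3: 0e XOR 67 = 69
byte 4: af XOR c1 = 6e
byte 5: 47 XOR 67 = 20
byte 6: d7 XOR a3 = 74
byte 7: f4 XOR 9c = 68
byte 8: 02 XOR 67 = 65
byte 9: e1 XOR c1 = 20

6c6f67696e2074686520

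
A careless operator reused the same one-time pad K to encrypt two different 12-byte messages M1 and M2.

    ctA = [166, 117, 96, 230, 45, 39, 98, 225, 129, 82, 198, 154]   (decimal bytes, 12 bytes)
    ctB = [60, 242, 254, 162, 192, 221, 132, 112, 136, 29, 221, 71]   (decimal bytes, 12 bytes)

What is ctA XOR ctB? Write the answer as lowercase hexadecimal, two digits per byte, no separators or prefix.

ctA ⊕ ctB = (M1 ⊕ K) ⊕ (M2 ⊕ K) = M1 ⊕ M2 — the shared key cancels under XOR.
a6 ^ 3c = 9a
75 ^ f2 = 87
60 ^ fe = 9e
e6 ^ a2 = 44
2d ^ c0 = ed
27 ^ dd = fa
62 ^ 84 = e6
e1 ^ 70 = 91
81 ^ 88 = 09
52 ^ 1d = 4f
c6 ^ dd = 1b
9a ^ 47 = dd

9a879e44edfae691094f1bdd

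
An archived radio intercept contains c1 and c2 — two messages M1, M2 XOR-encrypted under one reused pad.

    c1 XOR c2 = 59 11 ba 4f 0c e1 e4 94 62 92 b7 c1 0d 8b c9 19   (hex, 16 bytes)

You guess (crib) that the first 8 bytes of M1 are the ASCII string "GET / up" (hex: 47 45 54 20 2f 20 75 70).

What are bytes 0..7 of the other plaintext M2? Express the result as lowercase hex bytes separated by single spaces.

1e 54 ee 6f 23 c1 91 e4

Since c1 ⊕ c2 = M1 ⊕ M2, XORing with the guessed M1 bytes yields the corresponding M2 bytes: M2 = (c1 ⊕ c2) ⊕ M1.
59 xor 47 = 1e
11 xor 45 = 54
ba xor 54 = ee
4f xor 20 = 6f
0c xor 2f = 23
e1 xor 20 = c1
e4 xor 75 = 91
94 xor 70 = e4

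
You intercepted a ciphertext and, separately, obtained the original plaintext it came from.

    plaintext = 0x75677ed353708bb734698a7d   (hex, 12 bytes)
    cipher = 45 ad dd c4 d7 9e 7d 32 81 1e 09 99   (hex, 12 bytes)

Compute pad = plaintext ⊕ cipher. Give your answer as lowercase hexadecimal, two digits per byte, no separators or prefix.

Since cipher = plaintext ⊕ pad, XORing both sides with plaintext gives pad = plaintext ⊕ cipher.
75 xor 45 = 30
67 xor ad = ca
7e xor dd = a3
d3 xor c4 = 17
53 xor d7 = 84
70 xor 9e = ee
8b xor 7d = f6
b7 xor 32 = 85
34 xor 81 = b5
69 xor 1e = 77
8a xor 09 = 83
7d xor 99 = e4

30caa31784eef685b57783e4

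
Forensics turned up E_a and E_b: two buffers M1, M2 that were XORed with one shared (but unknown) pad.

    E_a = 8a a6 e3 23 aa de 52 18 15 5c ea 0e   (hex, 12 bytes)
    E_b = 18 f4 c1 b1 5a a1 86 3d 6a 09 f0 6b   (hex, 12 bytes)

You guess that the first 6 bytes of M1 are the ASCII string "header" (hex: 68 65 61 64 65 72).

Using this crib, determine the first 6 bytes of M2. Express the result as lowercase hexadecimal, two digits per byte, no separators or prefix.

First, E_a ⊕ E_b = (M1 ⊕ K) ⊕ (M2 ⊕ K) = M1 ⊕ M2, so the key drops out. Then M2 = (M1 ⊕ M2) ⊕ M1 over the first 6 bytes.
byte 0: (8a ⊕ 18) ⊕ 68 = 92 ⊕ 68 = fa
byte 1: (a6 ⊕ f4) ⊕ 65 = 52 ⊕ 65 = 37
byte 2: (e3 ⊕ c1) ⊕ 61 = 22 ⊕ 61 = 43
byte 3: (23 ⊕ b1) ⊕ 64 = 92 ⊕ 64 = f6
byte 4: (aa ⊕ 5a) ⊕ 65 = f0 ⊕ 65 = 95
byte 5: (de ⊕ a1) ⊕ 72 = 7f ⊕ 72 = 0d

fa3743f6950d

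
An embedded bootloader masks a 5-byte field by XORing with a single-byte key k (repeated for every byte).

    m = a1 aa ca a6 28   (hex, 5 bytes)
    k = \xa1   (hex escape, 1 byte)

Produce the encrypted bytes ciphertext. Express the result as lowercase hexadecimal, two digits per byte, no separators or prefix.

The 1-byte key repeats, so the effective keystream is a1 a1 a1 a1 a1.
byte 0: 10100001 XOR 10100001 = 00000000
byte 1: 10101010 XOR 10100001 = 00001011
byte 2: 11001010 XOR 10100001 = 01101011
byte 3: 10100110 XOR 10100001 = 00000111
byte 4: 00101000 XOR 10100001 = 10001001

000b6b0789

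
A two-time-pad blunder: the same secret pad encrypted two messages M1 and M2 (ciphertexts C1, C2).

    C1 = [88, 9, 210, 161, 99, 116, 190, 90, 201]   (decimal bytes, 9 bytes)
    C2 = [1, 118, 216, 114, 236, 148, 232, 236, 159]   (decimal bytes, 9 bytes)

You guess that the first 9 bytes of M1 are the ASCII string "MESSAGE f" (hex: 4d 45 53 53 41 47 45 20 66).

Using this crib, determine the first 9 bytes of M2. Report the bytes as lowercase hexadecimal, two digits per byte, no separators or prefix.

143a5980cea7139630

First, C1 ⊕ C2 = (M1 ⊕ K) ⊕ (M2 ⊕ K) = M1 ⊕ M2, so the key drops out. Then M2 = (M1 ⊕ M2) ⊕ M1 over the first 9 bytes.
byte 0: (58 xor 01) xor 4d = 59 xor 4d = 14
byte 1: (09 xor 76) xor 45 = 7f xor 45 = 3a
byte 2: (d2 xor d8) xor 53 = 0a xor 53 = 59
byte 3: (a1 xor 72) xor 53 = d3 xor 53 = 80
byte 4: (63 xor ec) xor 41 = 8f xor 41 = ce
byte 5: (74 xor 94) xor 47 = e0 xor 47 = a7
byte 6: (be xor e8) xor 45 = 56 xor 45 = 13
byte 7: (5a xor ec) xor 20 = b6 xor 20 = 96
byte 8: (c9 xor 9f) xor 66 = 56 xor 66 = 30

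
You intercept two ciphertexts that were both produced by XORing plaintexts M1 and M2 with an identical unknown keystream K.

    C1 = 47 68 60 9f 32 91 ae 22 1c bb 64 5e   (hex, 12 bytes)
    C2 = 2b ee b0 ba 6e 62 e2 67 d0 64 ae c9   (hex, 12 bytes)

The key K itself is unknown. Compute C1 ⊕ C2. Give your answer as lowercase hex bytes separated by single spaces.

C1 ⊕ C2 = (M1 ⊕ K) ⊕ (M2 ⊕ K) = M1 ⊕ M2 — the shared key cancels under XOR.
47 ^ 2b = 6c
68 ^ ee = 86
60 ^ b0 = d0
9f ^ ba = 25
32 ^ 6e = 5c
91 ^ 62 = f3
ae ^ e2 = 4c
22 ^ 67 = 45
1c ^ d0 = cc
bb ^ 64 = df
64 ^ ae = ca
5e ^ c9 = 97

6c 86 d0 25 5c f3 4c 45 cc df ca 97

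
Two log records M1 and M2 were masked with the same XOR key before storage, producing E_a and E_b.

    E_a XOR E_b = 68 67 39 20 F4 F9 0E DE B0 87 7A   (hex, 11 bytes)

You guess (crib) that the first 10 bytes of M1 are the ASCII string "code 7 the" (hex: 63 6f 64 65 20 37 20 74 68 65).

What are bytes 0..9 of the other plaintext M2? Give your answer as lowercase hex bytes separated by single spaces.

Since E_a ⊕ E_b = M1 ⊕ M2, XORing with the guessed M1 bytes yields the corresponding M2 bytes: M2 = (E_a ⊕ E_b) ⊕ M1.
104 ^  99 =  11
103 ^ 111 =   8
 57 ^ 100 =  93
 32 ^ 101 =  69
244 ^  32 = 212
249 ^  55 = 206
 14 ^  32 =  46
222 ^ 116 = 170
176 ^ 104 = 216
135 ^ 101 = 226

0b 08 5d 45 d4 ce 2e aa d8 e2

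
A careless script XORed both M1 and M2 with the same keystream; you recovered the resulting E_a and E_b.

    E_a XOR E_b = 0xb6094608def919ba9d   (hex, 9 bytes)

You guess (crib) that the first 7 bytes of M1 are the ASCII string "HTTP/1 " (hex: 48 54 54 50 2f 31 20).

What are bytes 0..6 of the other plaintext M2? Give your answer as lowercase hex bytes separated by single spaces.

Since E_a ⊕ E_b = M1 ⊕ M2, XORing with the guessed M1 bytes yields the corresponding M2 bytes: M2 = (E_a ⊕ E_b) ⊕ M1.
b6 ^ 48 = fe
09 ^ 54 = 5d
46 ^ 54 = 12
08 ^ 50 = 58
de ^ 2f = f1
f9 ^ 31 = c8
19 ^ 20 = 39

fe 5d 12 58 f1 c8 39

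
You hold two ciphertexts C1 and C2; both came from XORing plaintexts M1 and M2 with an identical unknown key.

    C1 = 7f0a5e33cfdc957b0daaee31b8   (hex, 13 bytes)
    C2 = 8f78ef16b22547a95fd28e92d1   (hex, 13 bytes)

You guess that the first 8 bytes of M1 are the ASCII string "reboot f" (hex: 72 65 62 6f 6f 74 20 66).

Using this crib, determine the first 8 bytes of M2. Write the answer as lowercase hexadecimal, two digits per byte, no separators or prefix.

8217d34a128df2b4

First, C1 ⊕ C2 = (M1 ⊕ K) ⊕ (M2 ⊕ K) = M1 ⊕ M2, so the key drops out. Then M2 = (M1 ⊕ M2) ⊕ M1 over the first 8 bytes.
byte 0: (7f ⊕ 8f) ⊕ 72 = f0 ⊕ 72 = 82
byte 1: (0a ⊕ 78) ⊕ 65 = 72 ⊕ 65 = 17
byte 2: (5e ⊕ ef) ⊕ 62 = b1 ⊕ 62 = d3
byte 3: (33 ⊕ 16) ⊕ 6f = 25 ⊕ 6f = 4a
byte 4: (cf ⊕ b2) ⊕ 6f = 7d ⊕ 6f = 12
byte 5: (dc ⊕ 25) ⊕ 74 = f9 ⊕ 74 = 8d
byte 6: (95 ⊕ 47) ⊕ 20 = d2 ⊕ 20 = f2
byte 7: (7b ⊕ a9) ⊕ 66 = d2 ⊕ 66 = b4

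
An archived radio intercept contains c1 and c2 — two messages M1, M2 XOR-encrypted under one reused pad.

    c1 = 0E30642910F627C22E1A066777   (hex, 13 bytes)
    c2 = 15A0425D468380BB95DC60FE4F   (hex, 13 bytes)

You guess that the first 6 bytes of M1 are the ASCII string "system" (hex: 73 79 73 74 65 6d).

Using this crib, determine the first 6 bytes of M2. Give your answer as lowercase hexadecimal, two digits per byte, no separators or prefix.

68e955003318

First, c1 ⊕ c2 = (M1 ⊕ K) ⊕ (M2 ⊕ K) = M1 ⊕ M2, so the key drops out. Then M2 = (M1 ⊕ M2) ⊕ M1 over the first 6 bytes.
byte 0: (0e xor 15) xor 73 = 1b xor 73 = 68
byte 1: (30 xor a0) xor 79 = 90 xor 79 = e9
byte 2: (64 xor 42) xor 73 = 26 xor 73 = 55
byte 3: (29 xor 5d) xor 74 = 74 xor 74 = 00
byte 4: (10 xor 46) xor 65 = 56 xor 65 = 33
byte 5: (f6 xor 83) xor 6d = 75 xor 6d = 18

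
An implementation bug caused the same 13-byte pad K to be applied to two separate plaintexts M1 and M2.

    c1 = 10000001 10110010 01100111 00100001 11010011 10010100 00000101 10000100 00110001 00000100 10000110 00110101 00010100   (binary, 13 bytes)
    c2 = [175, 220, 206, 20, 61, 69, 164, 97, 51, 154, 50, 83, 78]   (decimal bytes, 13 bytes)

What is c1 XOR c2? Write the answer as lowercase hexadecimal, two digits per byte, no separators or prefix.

2e6ea935eed1a1e5029eb4665a

c1 ⊕ c2 = (M1 ⊕ K) ⊕ (M2 ⊕ K) = M1 ⊕ M2 — the shared key cancels under XOR.
81 XOR af = 2e
b2 XOR dc = 6e
67 XOR ce = a9
21 XOR 14 = 35
d3 XOR 3d = ee
94 XOR 45 = d1
05 XOR a4 = a1
84 XOR 61 = e5
31 XOR 33 = 02
04 XOR 9a = 9e
86 XOR 32 = b4
35 XOR 53 = 66
14 XOR 4e = 5a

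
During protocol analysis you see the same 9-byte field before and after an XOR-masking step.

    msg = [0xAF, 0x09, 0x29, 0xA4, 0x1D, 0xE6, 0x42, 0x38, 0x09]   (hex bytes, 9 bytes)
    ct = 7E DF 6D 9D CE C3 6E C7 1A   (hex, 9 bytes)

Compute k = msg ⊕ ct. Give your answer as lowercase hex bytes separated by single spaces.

Since ct = msg ⊕ k, XORing both sides with msg gives k = msg ⊕ ct.
byte 0: 10101111 ⊕ 01111110 = 11010001
byte 1: 00001001 ⊕ 11011111 = 11010110
byte 2: 00101001 ⊕ 01101101 = 01000100
byte 3: 10100100 ⊕ 10011101 = 00111001
byte 4: 00011101 ⊕ 11001110 = 11010011
byte 5: 11100110 ⊕ 11000011 = 00100101
byte 6: 01000010 ⊕ 01101110 = 00101100
byte 7: 00111000 ⊕ 11000111 = 11111111
byte 8: 00001001 ⊕ 00011010 = 00010011

d1 d6 44 39 d3 25 2c ff 13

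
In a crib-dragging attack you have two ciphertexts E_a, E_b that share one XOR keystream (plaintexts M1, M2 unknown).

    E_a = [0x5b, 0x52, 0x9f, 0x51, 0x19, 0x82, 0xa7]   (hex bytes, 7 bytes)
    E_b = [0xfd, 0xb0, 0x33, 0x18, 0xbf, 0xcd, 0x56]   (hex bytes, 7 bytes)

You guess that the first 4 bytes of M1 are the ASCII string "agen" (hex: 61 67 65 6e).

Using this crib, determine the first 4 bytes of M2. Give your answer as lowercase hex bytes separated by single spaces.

First, E_a ⊕ E_b = (M1 ⊕ K) ⊕ (M2 ⊕ K) = M1 ⊕ M2, so the key drops out. Then M2 = (M1 ⊕ M2) ⊕ M1 over the first 4 bytes.
byte 0: (5b XOR fd) XOR 61 = a6 XOR 61 = c7
byte 1: (52 XOR b0) XOR 67 = e2 XOR 67 = 85
byte 2: (9f XOR 33) XOR 65 = ac XOR 65 = c9
byte 3: (51 XOR 18) XOR 6e = 49 XOR 6e = 27

c7 85 c9 27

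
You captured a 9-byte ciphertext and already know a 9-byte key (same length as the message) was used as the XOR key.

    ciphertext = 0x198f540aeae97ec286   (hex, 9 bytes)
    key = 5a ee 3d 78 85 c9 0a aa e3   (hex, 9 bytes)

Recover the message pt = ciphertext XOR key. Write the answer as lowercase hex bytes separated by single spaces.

43 61 69 72 6f 20 74 68 65

19 XOR 5a = 43
8f XOR ee = 61
54 XOR 3d = 69
0a XOR 78 = 72
ea XOR 85 = 6f
e9 XOR c9 = 20
7e XOR 0a = 74
c2 XOR aa = 68
86 XOR e3 = 65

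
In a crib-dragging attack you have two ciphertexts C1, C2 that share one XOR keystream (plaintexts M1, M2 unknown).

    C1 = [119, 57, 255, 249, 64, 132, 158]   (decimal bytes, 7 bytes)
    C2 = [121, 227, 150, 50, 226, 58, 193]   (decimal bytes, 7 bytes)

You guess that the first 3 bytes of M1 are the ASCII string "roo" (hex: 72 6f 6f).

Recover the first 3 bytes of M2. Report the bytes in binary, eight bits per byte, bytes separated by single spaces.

01111100 10110101 00000110

First, C1 ⊕ C2 = (M1 ⊕ K) ⊕ (M2 ⊕ K) = M1 ⊕ M2, so the key drops out. Then M2 = (M1 ⊕ M2) ⊕ M1 over the first 3 bytes.
byte 0: (77 ^ 79) ^ 72 = 0e ^ 72 = 7c
byte 1: (39 ^ e3) ^ 6f = da ^ 6f = b5
byte 2: (ff ^ 96) ^ 6f = 69 ^ 6f = 06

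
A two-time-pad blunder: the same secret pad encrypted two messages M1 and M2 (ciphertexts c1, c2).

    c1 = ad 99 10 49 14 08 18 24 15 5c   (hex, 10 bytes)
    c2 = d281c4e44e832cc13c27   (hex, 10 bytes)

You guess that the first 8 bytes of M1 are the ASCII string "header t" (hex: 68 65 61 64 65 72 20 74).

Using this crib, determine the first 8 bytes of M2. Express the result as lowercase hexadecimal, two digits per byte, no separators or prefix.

177db5c93ff91491

First, c1 ⊕ c2 = (M1 ⊕ K) ⊕ (M2 ⊕ K) = M1 ⊕ M2, so the key drops out. Then M2 = (M1 ⊕ M2) ⊕ M1 over the first 8 bytes.
byte 0: (ad XOR d2) XOR 68 = 7f XOR 68 = 17
byte 1: (99 XOR 81) XOR 65 = 18 XOR 65 = 7d
byte 2: (10 XOR c4) XOR 61 = d4 XOR 61 = b5
byte 3: (49 XOR e4) XOR 64 = ad XOR 64 = c9
byte 4: (14 XOR 4e) XOR 65 = 5a XOR 65 = 3f
byte 5: (08 XOR 83) XOR 72 = 8b XOR 72 = f9
byte 6: (18 XOR 2c) XOR 20 = 34 XOR 20 = 14
byte 7: (24 XOR c1) XOR 74 = e5 XOR 74 = 91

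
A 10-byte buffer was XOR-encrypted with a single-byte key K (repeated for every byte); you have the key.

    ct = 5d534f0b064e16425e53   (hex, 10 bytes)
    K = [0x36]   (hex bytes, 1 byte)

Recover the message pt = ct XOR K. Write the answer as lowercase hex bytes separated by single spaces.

6b 65 79 3d 30 78 20 74 68 65

The 1-byte key repeats, so the effective keystream is 36 36 36 36 36 36 36 36 36 36.
byte 0: 01011101 XOR 00110110 = 01101011
byte 1: 01010011 XOR 00110110 = 01100101
byte 2: 01001111 XOR 00110110 = 01111001
byte 3: 00001011 XOR 00110110 = 00111101
byte 4: 00000110 XOR 00110110 = 00110000
byte 5: 01001110 XOR 00110110 = 01111000
byte 6: 00010110 XOR 00110110 = 00100000
byte 7: 01000010 XOR 00110110 = 01110100
byte 8: 01011110 XOR 00110110 = 01101000
byte 9: 01010011 XOR 00110110 = 01100101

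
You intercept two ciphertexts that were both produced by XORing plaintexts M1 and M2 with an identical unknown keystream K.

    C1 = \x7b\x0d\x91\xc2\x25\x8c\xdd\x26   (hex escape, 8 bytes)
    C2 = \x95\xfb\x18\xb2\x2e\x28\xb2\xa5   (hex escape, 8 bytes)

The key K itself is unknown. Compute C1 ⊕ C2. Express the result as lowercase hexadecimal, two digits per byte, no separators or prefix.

eef689700ba46f83

C1 ⊕ C2 = (M1 ⊕ K) ⊕ (M2 ⊕ K) = M1 ⊕ M2 — the shared key cancels under XOR.
byte 0: 7b ⊕ 95 = ee
byte 1: 0d ⊕ fb = f6
byte 2: 91 ⊕ 18 = 89
byte 3: c2 ⊕ b2 = 70
byte 4: 25 ⊕ 2e = 0b
byte 5: 8c ⊕ 28 = a4
byte 6: dd ⊕ b2 = 6f
byte 7: 26 ⊕ a5 = 83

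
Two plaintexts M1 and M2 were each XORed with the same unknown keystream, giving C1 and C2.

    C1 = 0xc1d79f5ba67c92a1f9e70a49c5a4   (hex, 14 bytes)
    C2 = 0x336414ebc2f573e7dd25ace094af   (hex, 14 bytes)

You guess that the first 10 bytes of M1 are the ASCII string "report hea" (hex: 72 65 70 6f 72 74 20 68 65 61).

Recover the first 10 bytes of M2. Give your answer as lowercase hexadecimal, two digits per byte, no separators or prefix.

80d6fbdf16fdc12e41a3

First, C1 ⊕ C2 = (M1 ⊕ K) ⊕ (M2 ⊕ K) = M1 ⊕ M2, so the key drops out. Then M2 = (M1 ⊕ M2) ⊕ M1 over the first 10 bytes.
byte 0: (c1 XOR 33) XOR 72 = f2 XOR 72 = 80
byte 1: (d7 XOR 64) XOR 65 = b3 XOR 65 = d6
byte 2: (9f XOR 14) XOR 70 = 8b XOR 70 = fb
byte 3: (5b XOR eb) XOR 6f = b0 XOR 6f = df
byte 4: (a6 XOR c2) XOR 72 = 64 XOR 72 = 16
byte 5: (7c XOR f5) XOR 74 = 89 XOR 74 = fd
byte 6: (92 XOR 73) XOR 20 = e1 XOR 20 = c1
byte 7: (a1 XOR e7) XOR 68 = 46 XOR 68 = 2e
byte 8: (f9 XOR dd) XOR 65 = 24 XOR 65 = 41
byte 9: (e7 XOR 25) XOR 61 = c2 XOR 61 = a3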